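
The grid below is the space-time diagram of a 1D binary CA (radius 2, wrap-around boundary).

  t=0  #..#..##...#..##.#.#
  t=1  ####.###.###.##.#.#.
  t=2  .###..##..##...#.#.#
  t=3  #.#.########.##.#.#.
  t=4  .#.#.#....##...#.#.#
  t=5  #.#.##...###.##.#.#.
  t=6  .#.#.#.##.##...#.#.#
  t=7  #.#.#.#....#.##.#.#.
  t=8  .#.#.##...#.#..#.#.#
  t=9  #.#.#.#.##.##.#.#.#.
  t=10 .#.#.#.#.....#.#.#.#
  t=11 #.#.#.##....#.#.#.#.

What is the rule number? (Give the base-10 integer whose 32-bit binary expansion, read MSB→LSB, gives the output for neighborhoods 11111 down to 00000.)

1713298524

  #####|.  b31=0 t=3,i=6
  ####.|#  b30=1 t=1,i=2
  ###.#|#  b29=1 t=1,i=3
  ###..|.  b28=0 t=2,i=3
  ##.##|.  b27=0 t=1,i=4
  ##.#.|#  b26=1 t=0,i=16
  ##..#|#  b25=1 t=0,i=1
  ##...|.  b24=0 t=0,i=8
  #.###|.  b23=0 t=1,i=0
  #.##.|.  b22=0 t=0,i=19
  #.#.#|.  b21=0 t=0,i=17
  #.#..|#  b20=1 t=4,i=5
  #..##|#  b19=1 t=0,i=5
  #..#.|#  b18=1 t=0,i=2
  #...#|#  b17=1 t=0,i=9
  #....|.  b16=0 t=4,i=7
  .####|#  b15=1 t=1,i=1
  .###.|#  b14=1 t=1,i=6
  .##.#|.  b13=0 t=0,i=15
  .##..|#  b12=1 t=0,i=0
  .#.##|#  b11=1 t=0,i=18
  .#.#.|#  b10=1 t=1,i=17
  .#..#|.  b9=0 t=0,i=4
  .#...|.  b8=0 t=4,i=6
  ..###|.  b7=0 t=5,i=9
  ..##.|#  b6=1 t=0,i=6
  ..#.#|.  b5=0 t=2,i=15
  ..#..|#  b4=1 t=0,i=3
  ...##|#  b3=1 t=4,i=9
  ...#.|#  b2=1 t=0,i=10
  ....#|.  b1=0 t=4,i=8
  .....|.  b0=0 t=10,i=10
  bits 01100110000111101101110001011100 = 1713298524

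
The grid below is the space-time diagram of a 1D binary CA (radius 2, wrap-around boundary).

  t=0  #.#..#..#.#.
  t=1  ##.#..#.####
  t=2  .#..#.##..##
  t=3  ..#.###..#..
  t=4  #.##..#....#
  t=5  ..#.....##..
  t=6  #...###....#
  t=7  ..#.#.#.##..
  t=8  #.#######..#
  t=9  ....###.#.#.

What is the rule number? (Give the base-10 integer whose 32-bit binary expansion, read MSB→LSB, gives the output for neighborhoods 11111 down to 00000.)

  #####|#  b31=1 t=1,i=10
  ####.|.  b30=0 t=1,i=0
  ###.#|#  b29=1 t=1,i=1
  ###..|#  b28=1 t=3,i=6
  ##.##|.  b27=0 t=4,i=1
  ##.#.|.  b26=0 t=1,i=2
  ##..#|.  b25=0 t=2,i=8
  ##...|.  b24=0 t=5,i=10
  #.###|.  b23=0 t=1,i=8
  #.##.|#  b22=1 t=2,i=6
  #.#.#|#  b21=1 t=0,i=0
  #.#..|.  b20=0 t=0,i=2
  #..##|#  b19=1 t=2,i=9
  #..#.|.  b18=0 t=0,i=4
  #...#|#  b17=1 t=6,i=2
  #....|#  b16=1 t=3,i=11
  .####|.  b15=0 t=1,i=9
  .###.|.  b14=0 t=3,i=5
  .##.#|.  b13=0 t=2,i=11
  .##..|.  b12=0 t=2,i=7
  .#.##|#  b11=1 t=1,i=7
  .#.#.|#  b10=1 t=0,i=1
  .#..#|#  b9=1 t=0,i=3
  .#...|.  b8=0 t=3,i=10
  ..###|#  b7=1 t=6,i=4
  ..##.|.  b6=0 t=2,i=10
  ..#.#|#  b5=1 t=0,i=8
  ..#..|.  b4=0 t=0,i=5
  ...##|.  b3=0 t=4,i=10
  ...#.|.  b2=0 t=3,i=1
  ....#|#  b1=1 t=3,i=0
  .....|#  b0=1 t=5,i=5
  bits 10110000011010110000111010100011 = 2959806115

2959806115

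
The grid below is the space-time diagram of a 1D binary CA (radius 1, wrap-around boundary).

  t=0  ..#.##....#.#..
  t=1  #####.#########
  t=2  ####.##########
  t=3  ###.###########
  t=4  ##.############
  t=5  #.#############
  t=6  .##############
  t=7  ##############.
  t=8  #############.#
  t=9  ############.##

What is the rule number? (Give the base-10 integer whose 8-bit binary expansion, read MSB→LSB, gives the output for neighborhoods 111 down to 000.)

  ###|#  b7=1 t=1,i=0
  ##.|.  b6=0 t=0,i=5
  #.#|#  b5=1 t=0,i=3
  #..|#  b4=1 t=0,i=6
  .##|#  b3=1 t=0,i=4
  .#.|#  b2=1 t=0,i=2
  ..#|#  b1=1 t=0,i=1
  ...|#  b0=1 t=0,i=0
  bits 10111111 = 191

191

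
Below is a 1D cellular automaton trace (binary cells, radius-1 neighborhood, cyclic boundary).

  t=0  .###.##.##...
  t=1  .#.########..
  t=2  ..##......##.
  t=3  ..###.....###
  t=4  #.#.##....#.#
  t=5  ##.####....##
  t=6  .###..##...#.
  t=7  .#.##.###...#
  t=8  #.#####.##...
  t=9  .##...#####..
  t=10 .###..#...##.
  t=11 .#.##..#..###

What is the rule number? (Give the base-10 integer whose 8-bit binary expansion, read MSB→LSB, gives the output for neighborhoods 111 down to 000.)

  ### -> .   bit 7 = 0  t=0,i=2
  ##. -> #   bit 6 = 1  t=0,i=3
  #.# -> #   bit 5 = 1  t=0,i=4
  #.. -> #   bit 4 = 1  t=0,i=10
  .## -> #   bit 3 = 1  t=0,i=1
  .#. -> .   bit 2 = 0  t=1,i=1
  ..# -> .   bit 1 = 0  t=0,i=0
  ... -> .   bit 0 = 0  t=0,i=11
  bits 01111000 = 120

120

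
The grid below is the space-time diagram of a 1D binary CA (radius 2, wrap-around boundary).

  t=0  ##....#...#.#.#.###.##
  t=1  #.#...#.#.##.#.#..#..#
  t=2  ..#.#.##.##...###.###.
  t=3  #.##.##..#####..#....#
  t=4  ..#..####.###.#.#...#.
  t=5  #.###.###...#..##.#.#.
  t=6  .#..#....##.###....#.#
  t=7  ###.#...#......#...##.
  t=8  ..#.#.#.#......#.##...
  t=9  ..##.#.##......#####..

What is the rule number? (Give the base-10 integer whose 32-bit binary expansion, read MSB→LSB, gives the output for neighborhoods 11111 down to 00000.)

3814366776

  #####|#  b31=1 t=3,i=11
  ####.|#  b30=1 t=0,i=0
  ###.#|#  b29=1 t=0,i=18
  ###..|.  b28=0 t=0,i=1
  ##.##|.  b27=0 t=0,i=19
  ##.#.|.  b26=0 t=1,i=1
  ##..#|#  b25=1 t=3,i=7
  ##...|#  b24=1 t=0,i=2
  #.###|.  b23=0 t=0,i=16
  #.##.|#  b22=1 t=1,i=10
  #.#.#|.  b21=0 t=0,i=12
  #.#..|#  b20=1 t=1,i=2
  #..##|#  b19=1 t=1,i=20
  #..#.|.  b18=0 t=1,i=17
  #...#|#  b17=1 t=0,i=8
  #....|.  b16=0 t=0,i=3
  .####|#  b15=1 t=0,i=21
  .###.|.  b14=0 t=0,i=17
  .##.#|.  b13=0 t=1,i=0
  .##..|#  b12=1 t=2,i=10
  .#.##|#  b11=1 t=0,i=15
  .#.#.|#  b10=1 t=0,i=11
  .#..#|#  b9=1 t=1,i=16
  .#...|.  b8=0 t=0,i=7
  ..###|.  b7=0 t=2,i=14
  ..##.|.  b6=0 t=1,i=21
  ..#.#|#  b5=1 t=0,i=10
  ..#..|#  b4=1 t=0,i=6
  ...##|#  b3=1 t=2,i=13
  ...#.|.  b2=0 t=0,i=5
  ....#|.  b1=0 t=0,i=4
  .....|.  b0=0 t=7,i=11
  bits 11100011010110101001111000111000 = 3814366776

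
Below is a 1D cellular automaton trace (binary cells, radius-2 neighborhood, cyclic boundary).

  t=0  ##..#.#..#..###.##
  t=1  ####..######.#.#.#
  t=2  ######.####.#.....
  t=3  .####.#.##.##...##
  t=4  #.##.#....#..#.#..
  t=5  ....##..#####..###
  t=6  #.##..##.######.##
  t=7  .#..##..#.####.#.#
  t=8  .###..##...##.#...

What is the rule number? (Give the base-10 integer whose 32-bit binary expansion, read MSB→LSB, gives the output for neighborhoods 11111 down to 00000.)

  nb #####: next=#  (t=1,i=1, bit31=1)
  nb ####.: next=#  (t=0,i=0, bit30=1)
  nb ###.#: next=.  (t=0,i=14, bit29=0)
  nb ###..: next=#  (t=0,i=1, bit28=1)
  nb ##.##: next=#  (t=0,i=15, bit27=1)
  nb ##.#.: next=#  (t=1,i=12, bit26=1)
  nb ##..#: next=#  (t=0,i=2, bit25=1)
  nb ##...: next=#  (t=3,i=13, bit24=1)
  nb #.###: next=.  (t=0,i=16, bit23=0)
  nb #.##.: next=.  (t=3,i=8, bit22=0)
  nb #.#.#: next=.  (t=1,i=13, bit21=0)
  nb #.#..: next=#  (t=0,i=6, bit20=1)
  nb #..##: next=#  (t=0,i=11, bit19=1)
  nb #..#.: next=#  (t=0,i=3, bit18=1)
  nb #...#: next=.  (t=3,i=14, bit17=0)
  nb #....: next=.  (t=2,i=14, bit16=0)
  nb .####: next=#  (t=0,i=17, bit15=1)
  nb .###.: next=#  (t=0,i=13, bit14=1)
  nb .##.#: next=.  (t=3,i=9, bit13=0)
  nb .##..: next=.  (t=3,i=12, bit12=0)
  nb .#.##: next=.  (t=1,i=16, bit11=0)
  nb .#.#.: next=.  (t=0,i=5, bit10=0)
  nb .#..#: next=#  (t=0,i=7, bit9=1)
  nb .#...: next=.  (t=2,i=13, bit8=0)
  nb ..###: next=.  (t=0,i=12, bit7=0)
  nb ..##.: next=.  (t=3,i=16, bit6=0)
  nb ..#.#: next=.  (t=0,i=4, bit5=0)
  nb ..#..: next=#  (t=0,i=9, bit4=1)
  nb ...##: next=#  (t=2,i=17, bit3=1)
  nb ...#.: next=#  (t=4,i=9, bit2=1)
  nb ....#: next=#  (t=2,i=16, bit1=1)
  nb .....: next=.  (t=2,i=15, bit0=0)
  bits 11011111000111001100001000011110 = 3743203870

3743203870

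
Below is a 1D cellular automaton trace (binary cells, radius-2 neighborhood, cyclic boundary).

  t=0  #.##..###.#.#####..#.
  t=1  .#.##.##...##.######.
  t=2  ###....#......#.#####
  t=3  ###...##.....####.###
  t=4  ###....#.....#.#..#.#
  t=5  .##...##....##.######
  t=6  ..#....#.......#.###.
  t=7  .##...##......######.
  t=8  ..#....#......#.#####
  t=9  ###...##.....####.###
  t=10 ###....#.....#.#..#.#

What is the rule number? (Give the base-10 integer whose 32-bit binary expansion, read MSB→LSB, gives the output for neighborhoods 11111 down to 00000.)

  #####|#  b31=1 t=0,i=14
  ####.|#  b30=1 t=0,i=15
  ###.#|.  b29=0 t=0,i=8
  ###..|#  b28=1 t=0,i=16
  ##.##|.  b27=0 t=1,i=5
  ##.#.|.  b26=0 t=0,i=9
  ##..#|#  b25=1 t=0,i=4
  ##...|.  b24=0 t=1,i=8
  #.###|#  b23=1 t=0,i=12
  #.##.|.  b22=0 t=0,i=2
  #.#.#|.  b21=0 t=0,i=0
  #.#..|#  b20=1 t=4,i=15
  #..##|.  b19=0 t=0,i=5
  #..#.|#  b18=1 t=0,i=18
  #...#|.  b17=0 t=1,i=9
  #....|.  b16=0 t=2,i=4
  .####|.  b15=0 t=0,i=13
  .###.|#  b14=1 t=0,i=7
  .##.#|.  b13=0 t=1,i=4
  .##..|#  b12=1 t=0,i=3
  .#.##|#  b11=1 t=0,i=1
  .#.#.|.  b10=0 t=0,i=20
  .#..#|#  b9=1 t=4,i=16
  .#...|.  b8=0 t=2,i=8
  ..###|#  b7=1 t=0,i=6
  ..##.|.  b6=0 t=1,i=11
  ..#.#|#  b5=1 t=0,i=19
  ..#..|#  b4=1 t=2,i=7
  ...##|.  b3=0 t=1,i=10
  ...#.|#  b2=1 t=2,i=6
  ....#|.  b1=0 t=2,i=5
  .....|.  b0=0 t=2,i=10
  bits 11010010100101000101101010110100 = 3532937908

3532937908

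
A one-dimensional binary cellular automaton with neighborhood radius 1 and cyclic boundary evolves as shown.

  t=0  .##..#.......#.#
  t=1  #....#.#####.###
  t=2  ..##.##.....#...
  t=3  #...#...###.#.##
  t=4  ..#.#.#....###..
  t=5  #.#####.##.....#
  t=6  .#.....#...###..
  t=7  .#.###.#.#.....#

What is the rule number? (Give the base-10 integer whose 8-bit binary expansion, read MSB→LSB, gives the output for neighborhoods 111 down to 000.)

  nb ###: next=.  (t=1,i=8, bit7=0)
  nb ##.: next=.  (t=0,i=2, bit6=0)
  nb #.#: next=#  (t=0,i=0, bit5=1)
  nb #..: next=.  (t=0,i=3, bit4=0)
  nb .##: next=.  (t=0,i=1, bit3=0)
  nb .#.: next=#  (t=0,i=5, bit2=1)
  nb ..#: next=.  (t=0,i=4, bit1=0)
  nb ...: next=#  (t=0,i=7, bit0=1)
  bits 00100101 = 37

37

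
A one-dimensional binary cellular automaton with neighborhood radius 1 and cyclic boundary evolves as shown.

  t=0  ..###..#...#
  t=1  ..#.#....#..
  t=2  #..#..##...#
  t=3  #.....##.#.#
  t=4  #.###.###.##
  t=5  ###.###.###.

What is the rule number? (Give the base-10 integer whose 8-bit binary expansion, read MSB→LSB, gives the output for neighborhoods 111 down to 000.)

105

  [7] ### => .  t=0,i=3
  [6] ##. => #  t=0,i=4
  [5] #.# => #  t=1,i=3
  [4] #.. => .  t=0,i=0
  [3] .## => #  t=0,i=2
  [2] .#. => .  t=0,i=7
  [1] ..# => .  t=0,i=1
  [0] ... => #  t=0,i=9
  bits 01101001 = 105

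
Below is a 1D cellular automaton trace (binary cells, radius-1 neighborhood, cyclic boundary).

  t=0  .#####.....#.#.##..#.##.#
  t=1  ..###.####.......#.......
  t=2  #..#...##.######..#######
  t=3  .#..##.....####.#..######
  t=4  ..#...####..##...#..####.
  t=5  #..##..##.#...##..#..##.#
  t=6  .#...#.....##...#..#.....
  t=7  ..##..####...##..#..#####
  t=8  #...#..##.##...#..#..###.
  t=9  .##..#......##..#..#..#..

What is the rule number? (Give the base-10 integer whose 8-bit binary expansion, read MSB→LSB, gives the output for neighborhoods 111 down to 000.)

145

  [7] ### => #  t=0,i=2
  [6] ##. => .  t=0,i=5
  [5] #.# => .  t=0,i=0
  [4] #.. => #  t=0,i=6
  [3] .## => .  t=0,i=1
  [2] .#. => .  t=0,i=11
  [1] ..# => .  t=0,i=10
  [0] ... => #  t=0,i=7
  bits 10010001 = 145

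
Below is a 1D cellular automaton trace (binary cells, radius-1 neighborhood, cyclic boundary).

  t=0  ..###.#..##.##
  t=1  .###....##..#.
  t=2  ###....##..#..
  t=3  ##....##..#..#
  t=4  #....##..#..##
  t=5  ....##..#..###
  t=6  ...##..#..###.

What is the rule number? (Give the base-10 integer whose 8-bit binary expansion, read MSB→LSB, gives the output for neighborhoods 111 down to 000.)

  ### -> #   bit 7 = 1  t=0,i=3
  ##. -> .   bit 6 = 0  t=0,i=4
  #.# -> .   bit 5 = 0  t=0,i=5
  #.. -> .   bit 4 = 0  t=0,i=0
  .## -> #   bit 3 = 1  t=0,i=2
  .#. -> .   bit 2 = 0  t=0,i=6
  ..# -> #   bit 1 = 1  t=0,i=1
  ... -> .   bit 0 = 0  t=1,i=5
  bits 10001010 = 138

138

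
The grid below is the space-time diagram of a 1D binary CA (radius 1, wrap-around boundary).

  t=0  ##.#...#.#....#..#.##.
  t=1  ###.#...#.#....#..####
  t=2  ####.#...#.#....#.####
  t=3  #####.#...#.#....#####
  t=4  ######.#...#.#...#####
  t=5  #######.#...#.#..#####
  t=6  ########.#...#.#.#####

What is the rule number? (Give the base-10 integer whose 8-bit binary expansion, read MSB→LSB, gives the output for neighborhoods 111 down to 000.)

  nb ###: next=#  (t=1,i=0, bit7=1)
  nb ##.: next=#  (t=0,i=1, bit6=1)
  nb #.#: next=#  (t=0,i=2, bit5=1)
  nb #..: next=#  (t=0,i=4, bit4=1)
  nb .##: next=#  (t=0,i=0, bit3=1)
  nb .#.: next=.  (t=0,i=3, bit2=0)
  nb ..#: next=.  (t=0,i=6, bit1=0)
  nb ...: next=.  (t=0,i=5, bit0=0)
  bits 11111000 = 248

248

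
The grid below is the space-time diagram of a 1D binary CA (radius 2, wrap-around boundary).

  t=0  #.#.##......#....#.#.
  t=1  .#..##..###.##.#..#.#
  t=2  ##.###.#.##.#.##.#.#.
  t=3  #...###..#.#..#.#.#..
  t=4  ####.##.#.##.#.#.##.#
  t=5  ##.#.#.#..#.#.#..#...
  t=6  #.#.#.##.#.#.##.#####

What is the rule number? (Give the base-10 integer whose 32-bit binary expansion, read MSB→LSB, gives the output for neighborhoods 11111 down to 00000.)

  ##### -> #   bit 31 = 1  t=4,i=1
  ####. -> .   bit 30 = 0  t=4,i=2
  ###.# -> #   bit 29 = 1  t=1,i=10
  ###.. -> #   bit 28 = 1  t=3,i=6
  ##.## -> .   bit 27 = 0  t=1,i=11
  ##.#. -> #   bit 26 = 1  t=1,i=14
  ##..# -> .   bit 25 = 0  t=1,i=6
  ##... -> .   bit 24 = 0  t=0,i=6
  #.### -> .   bit 23 = 0  t=2,i=3
  #.##. -> #   bit 22 = 1  t=0,i=4
  #.#.# -> .   bit 21 = 0  t=0,i=0
  #.#.. -> #   bit 20 = 1  t=1,i=1
  #..## -> #   bit 19 = 1  t=1,i=3
  #..#. -> #   bit 18 = 1  t=1,i=17
  #...# -> #   bit 17 = 1  t=3,i=2
  #.... -> .   bit 16 = 0  t=0,i=7
  .#### -> #   bit 15 = 1  t=4,i=0
  .###. -> #   bit 14 = 1  t=1,i=9
  .##.# -> .   bit 13 = 0  t=1,i=13
  .##.. -> #   bit 12 = 1  t=0,i=5
  .#.## -> .   bit 11 = 0  t=0,i=3
  .#.#. -> #   bit 10 = 1  t=0,i=1
  .#..# -> .   bit 9 = 0  t=1,i=2
  .#... -> #   bit 8 = 1  t=0,i=13
  ..### -> .   bit 7 = 0  t=1,i=8
  ..##. -> #   bit 6 = 1  t=1,i=4
  ..#.# -> .   bit 5 = 0  t=0,i=17
  ..#.. -> #   bit 4 = 1  t=0,i=12
  ...## -> #   bit 3 = 1  t=3,i=3
  ...#. -> .   bit 2 = 0  t=0,i=11
  ....# -> #   bit 1 = 1  t=0,i=10
  ..... -> #   bit 0 = 1  t=0,i=8
  bits 10110100010111101101010101011011 = 3026113883

3026113883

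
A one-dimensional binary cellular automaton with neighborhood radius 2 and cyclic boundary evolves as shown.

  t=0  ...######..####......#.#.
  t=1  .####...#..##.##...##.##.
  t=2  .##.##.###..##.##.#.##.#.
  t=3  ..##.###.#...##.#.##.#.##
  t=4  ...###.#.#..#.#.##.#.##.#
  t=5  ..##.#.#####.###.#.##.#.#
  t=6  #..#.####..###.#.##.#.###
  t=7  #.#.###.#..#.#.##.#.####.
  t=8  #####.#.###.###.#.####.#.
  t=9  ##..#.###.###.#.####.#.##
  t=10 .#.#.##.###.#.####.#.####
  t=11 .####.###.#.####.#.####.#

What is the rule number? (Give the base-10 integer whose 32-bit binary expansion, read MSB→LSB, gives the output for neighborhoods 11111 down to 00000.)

968146590

  nb #####: next=.  (t=0,i=5, bit31=0)
  nb ####.: next=.  (t=0,i=7, bit30=0)
  nb ###.#: next=#  (t=3,i=7, bit29=1)
  nb ###..: next=#  (t=0,i=8, bit28=1)
  nb ##.##: next=#  (t=1,i=13, bit27=1)
  nb ##.#.: next=.  (t=2,i=17, bit26=0)
  nb ##..#: next=.  (t=0,i=9, bit25=0)
  nb ##...: next=#  (t=0,i=15, bit24=1)
  nb #.###: next=#  (t=2,i=7, bit23=1)
  nb #.##.: next=.  (t=1,i=14, bit22=0)
  nb #.#.#: next=#  (t=2,i=18, bit21=1)
  nb #.#..: next=#  (t=0,i=23, bit20=1)
  nb #..##: next=.  (t=0,i=10, bit19=0)
  nb #..#.: next=#  (t=4,i=11, bit18=1)
  nb #...#: next=.  (t=1,i=6, bit17=0)
  nb #....: next=.  (t=0,i=0, bit16=0)
  nb .####: next=#  (t=0,i=4, bit15=1)
  nb .###.: next=.  (t=2,i=8, bit14=0)
  nb .##.#: next=#  (t=1,i=12, bit13=1)
  nb .##..: next=#  (t=1,i=15, bit12=1)
  nb .#.##: next=#  (t=2,i=19, bit11=1)
  nb .#.#.: next=#  (t=0,i=22, bit10=1)
  nb .#..#: next=#  (t=1,i=9, bit9=1)
  nb .#...: next=.  (t=0,i=24, bit8=0)
  nb ..###: next=#  (t=0,i=3, bit7=1)
  nb ..##.: next=.  (t=1,i=11, bit6=0)
  nb ..#.#: next=.  (t=0,i=21, bit5=0)
  nb ..#..: next=#  (t=1,i=8, bit4=1)
  nb ...##: next=#  (t=0,i=2, bit3=1)
  nb ...#.: next=#  (t=0,i=20, bit2=1)
  nb ....#: next=#  (t=0,i=1, bit1=1)
  nb .....: next=.  (t=0,i=17, bit0=0)
  bits 00111001101101001011111010011110 = 968146590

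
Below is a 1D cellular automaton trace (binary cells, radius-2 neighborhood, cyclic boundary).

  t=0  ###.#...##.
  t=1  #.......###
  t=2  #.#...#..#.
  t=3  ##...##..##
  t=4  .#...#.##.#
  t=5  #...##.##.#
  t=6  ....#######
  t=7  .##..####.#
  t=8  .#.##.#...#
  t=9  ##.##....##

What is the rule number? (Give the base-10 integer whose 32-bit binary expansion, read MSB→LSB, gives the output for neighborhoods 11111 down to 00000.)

2599003254

  [31] ##### => #  t=6,i=6
  [30] ####. => .  t=1,i=10
  [29] ###.# => .  t=0,i=2
  [28] ###.. => #  t=1,i=0
  [27] ##.## => #  t=0,i=10
  [26] ##.#. => .  t=0,i=3
  [25] ##..# => #  t=3,i=7
  [24] ##... => .  t=1,i=1
  [23] #.### => #  t=0,i=0
  [22] #.##. => #  t=4,i=7
  [21] #.#.# => #  t=2,i=0
  [20] #.#.. => .  t=0,i=4
  [19] #..## => #  t=3,i=8
  [18] #..#. => .  t=2,i=8
  [17] #...# => .  t=0,i=6
  [16] #.... => #  t=1,i=2
  [15] .#### => #  t=1,i=9
  [14] .###. => .  t=0,i=1
  [13] .##.# => #  t=0,i=9
  [12] .##.. => .  t=3,i=6
  [11] .#.## => .  t=4,i=6
  [10] .#.#. => #  t=2,i=1
  [9] .#..# => .  t=2,i=7
  [8] .#... => .  t=0,i=5
  [7] ..### => .  t=1,i=8
  [6] ..##. => #  t=0,i=8
  [5] ..#.# => #  t=2,i=9
  [4] ..#.. => #  t=2,i=6
  [3] ...## => .  t=0,i=7
  [2] ...#. => #  t=2,i=5
  [1] ....# => #  t=1,i=6
  [0] ..... => .  t=1,i=3
  bits 10011010111010011010010001110110 = 2599003254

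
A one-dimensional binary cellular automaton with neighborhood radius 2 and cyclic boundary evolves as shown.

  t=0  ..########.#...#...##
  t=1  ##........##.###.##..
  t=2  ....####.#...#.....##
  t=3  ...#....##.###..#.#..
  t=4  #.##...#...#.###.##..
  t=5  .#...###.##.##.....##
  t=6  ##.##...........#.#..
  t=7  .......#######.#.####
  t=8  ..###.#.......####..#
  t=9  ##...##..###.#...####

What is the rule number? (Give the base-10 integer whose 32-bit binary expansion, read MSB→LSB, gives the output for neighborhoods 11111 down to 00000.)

381554205

  nb #####: next=.  (t=0,i=4, bit31=0)
  nb ####.: next=.  (t=0,i=8, bit30=0)
  nb ###.#: next=.  (t=0,i=9, bit29=0)
  nb ###..: next=#  (t=3,i=13, bit28=1)
  nb ##.##: next=.  (t=1,i=12, bit27=0)
  nb ##.#.: next=#  (t=0,i=10, bit26=1)
  nb ##..#: next=#  (t=0,i=0, bit25=1)
  nb ##...: next=.  (t=1,i=2, bit24=0)
  nb #.###: next=#  (t=1,i=13, bit23=1)
  nb #.##.: next=.  (t=1,i=17, bit22=0)
  nb #.#.#: next=#  (t=7,i=15, bit21=1)
  nb #.#..: next=#  (t=0,i=11, bit20=1)
  nb #..##: next=#  (t=0,i=1, bit19=1)
  nb #..#.: next=#  (t=3,i=15, bit18=1)
  nb #...#: next=#  (t=0,i=13, bit17=1)
  nb #....: next=.  (t=1,i=3, bit16=0)
  nb .####: next=.  (t=0,i=3, bit15=0)
  nb .###.: next=.  (t=1,i=14, bit14=0)
  nb .##.#: next=.  (t=1,i=11, bit13=0)
  nb .##..: next=.  (t=0,i=20, bit12=0)
  nb .#.##: next=#  (t=4,i=1, bit11=1)
  nb .#.#.: next=#  (t=3,i=17, bit10=1)
  nb .#..#: next=#  (t=6,i=19, bit9=1)
  nb .#...: next=.  (t=0,i=12, bit8=0)
  nb ..###: next=.  (t=0,i=2, bit7=0)
  nb ..##.: next=.  (t=0,i=19, bit6=0)
  nb ..#.#: next=.  (t=3,i=16, bit5=0)
  nb ..#..: next=#  (t=0,i=15, bit4=1)
  nb ...##: next=#  (t=0,i=18, bit3=1)
  nb ...#.: next=#  (t=0,i=14, bit2=1)
  nb ....#: next=.  (t=1,i=8, bit1=0)
  nb .....: next=#  (t=1,i=4, bit0=1)
  bits 00010110101111100000111000011101 = 381554205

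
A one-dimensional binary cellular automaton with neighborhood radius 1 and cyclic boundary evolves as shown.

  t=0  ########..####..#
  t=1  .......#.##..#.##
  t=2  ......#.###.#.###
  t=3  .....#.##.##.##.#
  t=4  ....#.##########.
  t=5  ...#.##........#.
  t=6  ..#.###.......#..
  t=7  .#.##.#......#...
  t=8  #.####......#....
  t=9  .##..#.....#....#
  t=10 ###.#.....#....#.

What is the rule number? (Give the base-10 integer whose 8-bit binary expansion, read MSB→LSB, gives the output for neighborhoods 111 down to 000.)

  [7] ### => .  t=0,i=0
  [6] ##. => #  t=0,i=7
  [5] #.# => #  t=1,i=8
  [4] #.. => .  t=0,i=8
  [3] .## => #  t=0,i=10
  [2] .#. => .  t=1,i=7
  [1] ..# => #  t=0,i=9
  [0] ... => .  t=1,i=1
  bits 01101010 = 106

106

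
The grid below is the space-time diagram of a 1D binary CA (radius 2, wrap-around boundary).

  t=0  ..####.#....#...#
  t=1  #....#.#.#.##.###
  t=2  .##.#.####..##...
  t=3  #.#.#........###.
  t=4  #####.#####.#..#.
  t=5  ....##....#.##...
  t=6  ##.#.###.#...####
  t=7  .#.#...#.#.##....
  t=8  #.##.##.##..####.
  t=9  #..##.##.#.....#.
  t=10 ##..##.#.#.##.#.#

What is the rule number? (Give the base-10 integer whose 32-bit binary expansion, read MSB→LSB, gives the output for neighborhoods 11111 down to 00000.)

  #####|.  b31=0 t=4,i=2
  ####.|.  b30=0 t=0,i=4
  ###.#|#  b29=1 t=0,i=5
  ###..|.  b28=0 t=1,i=0
  ##.##|#  b27=1 t=1,i=13
  ##.#.|.  b26=0 t=0,i=6
  ##..#|.  b25=0 t=2,i=10
  ##...|#  b24=1 t=1,i=1
  #.###|.  b23=0 t=1,i=14
  #.##.|.  b22=0 t=1,i=11
  #.#.#|#  b21=1 t=1,i=7
  #.#..|#  b20=1 t=0,i=7
  #..##|.  b19=0 t=0,i=1
  #..#.|.  b18=0 t=4,i=14
  #...#|#  b17=1 t=0,i=14
  #....|#  b16=1 t=0,i=9
  .####|.  b15=0 t=0,i=3
  .###.|.  b14=0 t=3,i=14
  .##.#|#  b13=1 t=1,i=12
  .##..|#  b12=1 t=2,i=13
  .#.##|.  b11=0 t=1,i=10
  .#.#.|#  b10=1 t=1,i=6
  .#..#|#  b9=1 t=0,i=0
  .#...|.  b8=0 t=0,i=8
  ..###|.  b7=0 t=0,i=2
  ..##.|.  b6=0 t=2,i=1
  ..#.#|.  b5=0 t=1,i=5
  ..#..|#  b4=1 t=0,i=12
  ...##|#  b3=1 t=2,i=0
  ...#.|#  b2=1 t=0,i=11
  ....#|.  b1=0 t=0,i=10
  .....|#  b0=1 t=3,i=7
  bits 00101001001100110011011000011101 = 691222045

691222045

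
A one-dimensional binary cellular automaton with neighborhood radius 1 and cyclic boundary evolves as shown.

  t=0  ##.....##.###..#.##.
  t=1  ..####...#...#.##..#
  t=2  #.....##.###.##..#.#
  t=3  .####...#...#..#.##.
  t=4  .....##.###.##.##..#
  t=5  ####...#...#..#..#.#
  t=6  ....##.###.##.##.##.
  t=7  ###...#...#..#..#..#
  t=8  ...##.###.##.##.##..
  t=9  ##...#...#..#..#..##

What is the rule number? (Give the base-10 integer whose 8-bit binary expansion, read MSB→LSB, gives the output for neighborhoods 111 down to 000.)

  nb ###: next=.  (t=0,i=11, bit7=0)
  nb ##.: next=.  (t=0,i=1, bit6=0)
  nb #.#: next=#  (t=0,i=9, bit5=1)
  nb #..: next=#  (t=0,i=2, bit4=1)
  nb .##: next=.  (t=0,i=0, bit3=0)
  nb .#.: next=#  (t=0,i=15, bit2=1)
  nb ..#: next=.  (t=0,i=6, bit1=0)
  nb ...: next=#  (t=0,i=3, bit0=1)
  bits 00110101 = 53

53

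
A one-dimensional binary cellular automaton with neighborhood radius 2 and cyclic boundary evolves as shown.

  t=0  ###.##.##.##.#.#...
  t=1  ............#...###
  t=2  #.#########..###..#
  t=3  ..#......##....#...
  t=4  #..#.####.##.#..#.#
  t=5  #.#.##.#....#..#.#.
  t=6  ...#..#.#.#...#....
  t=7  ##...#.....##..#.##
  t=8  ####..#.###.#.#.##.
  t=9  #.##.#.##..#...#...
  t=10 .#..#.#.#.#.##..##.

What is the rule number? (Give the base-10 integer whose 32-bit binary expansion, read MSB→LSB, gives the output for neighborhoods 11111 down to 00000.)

  #####|.  b31=0 t=2,i=4
  ####.|#  b30=1 t=2,i=9
  ###.#|.  b29=0 t=0,i=2
  ###..|#  b28=1 t=1,i=18
  ##.##|.  b27=0 t=0,i=3
  ##.#.|#  b26=1 t=0,i=12
  ##..#|.  b25=0 t=2,i=11
  ##...|#  b24=1 t=1,i=0
  #.###|#  b23=1 t=2,i=2
  #.##.|.  b22=0 t=0,i=4
  #.#.#|.  b21=0 t=0,i=13
  #.#..|.  b20=0 t=0,i=15
  #..##|.  b19=0 t=2,i=12
  #..#.|#  b18=1 t=4,i=2
  #...#|#  b17=1 t=0,i=17
  #....|.  b16=0 t=1,i=1
  .####|.  b15=0 t=2,i=3
  .###.|.  b14=0 t=0,i=1
  .##.#|.  b13=0 t=0,i=5
  .##..|#  b12=1 t=3,i=10
  .#.##|#  b11=1 t=4,i=4
  .#.#.|.  b10=0 t=0,i=14
  .#..#|.  b9=0 t=4,i=14
  .#...|#  b8=1 t=0,i=16
  ..###|.  b7=0 t=0,i=0
  ..##.|.  b6=0 t=2,i=18
  ..#.#|.  b5=0 t=4,i=3
  ..#..|.  b4=0 t=1,i=12
  ...##|#  b3=1 t=0,i=18
  ...#.|.  b2=0 t=1,i=11
  ....#|#  b1=1 t=1,i=10
  .....|#  b0=1 t=1,i=2
  bits 01010101100001100001100100001011 = 1434851595

1434851595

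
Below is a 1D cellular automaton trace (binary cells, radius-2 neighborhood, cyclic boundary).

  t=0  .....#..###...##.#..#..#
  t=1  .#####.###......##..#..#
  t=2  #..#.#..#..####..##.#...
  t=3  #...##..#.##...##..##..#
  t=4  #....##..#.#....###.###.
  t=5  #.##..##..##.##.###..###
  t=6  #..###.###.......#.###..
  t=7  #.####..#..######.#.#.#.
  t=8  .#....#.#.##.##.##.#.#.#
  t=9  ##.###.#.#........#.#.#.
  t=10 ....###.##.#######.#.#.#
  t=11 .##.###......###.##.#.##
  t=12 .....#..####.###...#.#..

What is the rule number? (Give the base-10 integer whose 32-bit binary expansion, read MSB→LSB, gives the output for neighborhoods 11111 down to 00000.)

  ##### -> #   bit 31 = 1  t=1,i=3
  ####. -> .   bit 30 = 0  t=1,i=4
  ###.# -> #   bit 29 = 1  t=1,i=5
  ###.. -> .   bit 28 = 0  t=0,i=10
  ##.## -> .   bit 27 = 0  t=1,i=6
  ##.#. -> #   bit 26 = 1  t=0,i=16
  ##..# -> #   bit 25 = 1  t=1,i=18
  ##... -> .   bit 24 = 0  t=0,i=11
  #.### -> .   bit 23 = 0  t=1,i=1
  #.##. -> .   bit 22 = 0  t=3,i=10
  #.#.# -> .   bit 21 = 0  t=7,i=0
  #.#.. -> #   bit 20 = 1  t=0,i=17
  #..## -> #   bit 19 = 1  t=0,i=7
  #..#. -> .   bit 18 = 0  t=0,i=19
  #...# -> .   bit 17 = 0  t=0,i=12
  #.... -> #   bit 16 = 1  t=0,i=1
  .#### -> .   bit 15 = 0  t=1,i=2
  .###. -> #   bit 14 = 1  t=0,i=9
  .##.# -> .   bit 13 = 0  t=0,i=15
  .##.. -> #   bit 12 = 1  t=1,i=17
  .#.## -> #   bit 11 = 1  t=1,i=0
  .#.#. -> #   bit 10 = 1  t=2,i=4
  .#..# -> .   bit 9 = 0  t=0,i=6
  .#... -> .   bit 8 = 0  t=0,i=0
  ..### -> #   bit 7 = 1  t=0,i=8
  ..##. -> .   bit 6 = 0  t=0,i=14
  ..#.# -> .   bit 5 = 0  t=1,i=23
  ..#.. -> #   bit 4 = 1  t=0,i=5
  ...## -> .   bit 3 = 0  t=0,i=13
  ...#. -> #   bit 2 = 1  t=0,i=4
  ....# -> #   bit 1 = 1  t=0,i=3
  ..... -> #   bit 0 = 1  t=0,i=2
  bits 10100110000110010101110010010111 = 2786679959

2786679959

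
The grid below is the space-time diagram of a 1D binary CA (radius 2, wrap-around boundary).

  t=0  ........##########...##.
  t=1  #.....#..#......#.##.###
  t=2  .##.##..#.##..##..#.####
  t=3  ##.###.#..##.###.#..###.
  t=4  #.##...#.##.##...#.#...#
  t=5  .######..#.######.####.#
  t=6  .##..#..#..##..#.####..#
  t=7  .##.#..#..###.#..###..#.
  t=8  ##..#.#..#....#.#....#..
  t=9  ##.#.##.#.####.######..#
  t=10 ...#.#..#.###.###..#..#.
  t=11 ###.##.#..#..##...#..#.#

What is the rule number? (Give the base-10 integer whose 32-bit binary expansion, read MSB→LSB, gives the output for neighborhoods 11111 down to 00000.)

  ##### -> .   bit 31 = 0  t=0,i=10
  ####. -> #   bit 30 = 1  t=0,i=16
  ###.# -> .   bit 29 = 0  t=2,i=23
  ###.. -> .   bit 28 = 0  t=0,i=17
  ##.## -> #   bit 27 = 1  t=1,i=20
  ##.#. -> .   bit 26 = 0  t=3,i=6
  ##..# -> .   bit 25 = 0  t=2,i=6
  ##... -> #   bit 24 = 1  t=0,i=18
  #.### -> #   bit 23 = 1  t=1,i=21
  #.##. -> #   bit 22 = 1  t=1,i=18
  #.#.# -> #   bit 21 = 1  t=5,i=23
  #.#.. -> #   bit 20 = 1  t=3,i=7
  #..## -> #   bit 19 = 1  t=2,i=13
  #..#. -> #   bit 18 = 1  t=1,i=8
  #...# -> #   bit 17 = 1  t=0,i=19
  #.... -> #   bit 16 = 1  t=0,i=0
  .#### -> #   bit 15 = 1  t=0,i=9
  .###. -> .   bit 14 = 0  t=3,i=4
  .##.# -> .   bit 13 = 0  t=1,i=19
  .##.. -> #   bit 12 = 1  t=0,i=22
  .#.## -> .   bit 11 = 0  t=1,i=17
  .#.#. -> #   bit 10 = 1  t=4,i=18
  .#..# -> .   bit 9 = 0  t=1,i=7
  .#... -> #   bit 8 = 1  t=1,i=10
  ..### -> .   bit 7 = 0  t=0,i=8
  ..##. -> #   bit 6 = 1  t=0,i=21
  ..#.# -> .   bit 5 = 0  t=1,i=16
  ..#.. -> .   bit 4 = 0  t=1,i=6
  ...## -> .   bit 3 = 0  t=0,i=7
  ...#. -> #   bit 2 = 1  t=1,i=5
  ....# -> #   bit 1 = 1  t=0,i=6
  ..... -> .   bit 0 = 0  t=0,i=1
  bits 01001001111111111001010101000110 = 1241486662

1241486662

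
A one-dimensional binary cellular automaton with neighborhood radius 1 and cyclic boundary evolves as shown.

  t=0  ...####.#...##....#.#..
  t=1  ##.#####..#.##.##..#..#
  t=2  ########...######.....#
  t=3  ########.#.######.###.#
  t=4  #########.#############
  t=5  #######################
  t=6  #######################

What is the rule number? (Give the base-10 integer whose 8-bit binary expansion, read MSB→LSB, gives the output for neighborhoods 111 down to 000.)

  ###|#  b7=1 t=0,i=4
  ##.|#  b6=1 t=0,i=6
  #.#|#  b5=1 t=0,i=7
  #..|.  b4=0 t=0,i=9
  .##|#  b3=1 t=0,i=3
  .#.|.  b2=0 t=0,i=8
  ..#|.  b1=0 t=0,i=2
  ...|#  b0=1 t=0,i=0
  bits 11101001 = 233

233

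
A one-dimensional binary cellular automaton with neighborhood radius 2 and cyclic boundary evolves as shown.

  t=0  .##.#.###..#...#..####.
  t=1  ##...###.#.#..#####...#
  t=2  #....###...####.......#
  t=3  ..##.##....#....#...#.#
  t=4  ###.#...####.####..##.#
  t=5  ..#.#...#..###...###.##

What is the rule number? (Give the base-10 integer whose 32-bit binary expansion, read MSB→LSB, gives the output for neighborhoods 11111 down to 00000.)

  nb #####: next=.  (t=1,i=16, bit31=0)
  nb ####.: next=.  (t=0,i=20, bit30=0)
  nb ###.#: next=#  (t=1,i=7, bit29=1)
  nb ###..: next=.  (t=0,i=8, bit28=0)
  nb ##.##: next=#  (t=3,i=4, bit27=1)
  nb ##.#.: next=.  (t=0,i=3, bit26=0)
  nb ##..#: next=#  (t=0,i=9, bit25=1)
  nb ##...: next=.  (t=1,i=2, bit24=0)
  nb #.###: next=#  (t=0,i=6, bit23=1)
  nb #.##.: next=.  (t=3,i=5, bit22=0)
  nb #.#.#: next=.  (t=0,i=4, bit21=0)
  nb #.#..: next=#  (t=1,i=11, bit20=1)
  nb #..##: next=#  (t=0,i=0, bit19=1)
  nb #..#.: next=.  (t=0,i=10, bit18=0)
  nb #...#: next=.  (t=0,i=13, bit17=0)
  nb #....: next=#  (t=2,i=2, bit16=1)
  nb .####: next=.  (t=0,i=19, bit15=0)
  nb .###.: next=#  (t=0,i=7, bit14=1)
  nb .##.#: next=.  (t=0,i=2, bit13=0)
  nb .##..: next=.  (t=2,i=0, bit12=0)
  nb .#.##: next=#  (t=0,i=5, bit11=1)
  nb .#.#.: next=.  (t=1,i=10, bit10=0)
  nb .#..#: next=#  (t=0,i=16, bit9=1)
  nb .#...: next=.  (t=0,i=12, bit8=0)
  nb ..###: next=#  (t=0,i=18, bit7=1)
  nb ..##.: next=#  (t=0,i=1, bit6=1)
  nb ..#.#: next=#  (t=3,i=20, bit5=1)
  nb ..#..: next=#  (t=0,i=11, bit4=1)
  nb ...##: next=.  (t=1,i=4, bit3=0)
  nb ...#.: next=#  (t=0,i=14, bit2=1)
  nb ....#: next=#  (t=2,i=3, bit1=1)
  nb .....: next=.  (t=2,i=17, bit0=0)
  bits 00101010100110010100101011110110 = 714689270

714689270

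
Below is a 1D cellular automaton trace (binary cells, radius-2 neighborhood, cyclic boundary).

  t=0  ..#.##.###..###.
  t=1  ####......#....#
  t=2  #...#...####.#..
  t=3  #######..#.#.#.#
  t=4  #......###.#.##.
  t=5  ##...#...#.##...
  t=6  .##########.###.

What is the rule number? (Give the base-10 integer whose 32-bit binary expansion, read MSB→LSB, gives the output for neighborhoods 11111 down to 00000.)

  ##### -> .   bit 31 = 0  t=1,i=1
  ####. -> .   bit 30 = 0  t=1,i=2
  ###.# -> #   bit 29 = 1  t=2,i=11
  ###.. -> .   bit 28 = 0  t=0,i=9
  ##.## -> .   bit 27 = 0  t=0,i=6
  ##.#. -> .   bit 26 = 0  t=2,i=12
  ##..# -> #   bit 25 = 1  t=0,i=10
  ##... -> #   bit 24 = 1  t=0,i=15
  #.### -> .   bit 23 = 0  t=0,i=7
  #.##. -> .   bit 22 = 0  t=0,i=4
  #.#.# -> #   bit 21 = 1  t=3,i=11
  #.#.. -> #   bit 20 = 1  t=2,i=13
  #..## -> .   bit 19 = 0  t=0,i=11
  #..#. -> #   bit 18 = 1  t=2,i=15
  #...# -> #   bit 17 = 1  t=0,i=0
  #.... -> .   bit 16 = 0  t=1,i=5
  .#### -> #   bit 15 = 1  t=1,i=0
  .###. -> .   bit 14 = 0  t=0,i=8
  .##.# -> .   bit 13 = 0  t=0,i=5
  .##.. -> #   bit 12 = 1  t=5,i=1
  .#.## -> #   bit 11 = 1  t=0,i=3
  .#.#. -> .   bit 10 = 0  t=3,i=10
  .#..# -> .   bit 9 = 0  t=2,i=14
  .#... -> #   bit 8 = 1  t=1,i=11
  ..### -> .   bit 7 = 0  t=0,i=12
  ..##. -> .   bit 6 = 0  t=5,i=0
  ..#.# -> #   bit 5 = 1  t=0,i=2
  ..#.. -> #   bit 4 = 1  t=1,i=10
  ...## -> .   bit 3 = 0  t=1,i=14
  ...#. -> #   bit 2 = 1  t=0,i=1
  ....# -> #   bit 1 = 1  t=1,i=8
  ..... -> .   bit 0 = 0  t=1,i=6
  bits 00100011001101101001100100110110 = 590780726

590780726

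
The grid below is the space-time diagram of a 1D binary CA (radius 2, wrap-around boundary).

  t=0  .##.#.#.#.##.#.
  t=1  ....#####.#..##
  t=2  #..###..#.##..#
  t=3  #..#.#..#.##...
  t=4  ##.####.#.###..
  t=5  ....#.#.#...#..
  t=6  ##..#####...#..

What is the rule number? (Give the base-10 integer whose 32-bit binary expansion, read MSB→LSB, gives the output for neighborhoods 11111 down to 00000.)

  nb #####: next=.  (t=1,i=6, bit31=0)
  nb ####.: next=.  (t=1,i=7, bit30=0)
  nb ###.#: next=#  (t=1,i=8, bit29=1)
  nb ###..: next=#  (t=2,i=5, bit28=1)
  nb ##.##: next=.  (t=4,i=2, bit27=0)
  nb ##.#.: next=.  (t=0,i=3, bit26=0)
  nb ##..#: next=.  (t=2,i=1, bit25=0)
  nb ##...: next=#  (t=1,i=0, bit24=1)
  nb #.###: next=.  (t=4,i=3, bit23=0)
  nb #.##.: next=#  (t=0,i=10, bit22=1)
  nb #.#.#: next=#  (t=0,i=4, bit21=1)
  nb #.#..: next=#  (t=0,i=13, bit20=1)
  nb #..##: next=.  (t=0,i=0, bit19=0)
  nb #..#.: next=.  (t=2,i=7, bit18=0)
  nb #...#: next=.  (t=3,i=13, bit17=0)
  nb #....: next=.  (t=1,i=1, bit16=0)
  nb .####: next=#  (t=1,i=5, bit15=1)
  nb .###.: next=.  (t=2,i=4, bit14=0)
  nb .##.#: next=.  (t=0,i=2, bit13=0)
  nb .##..: next=#  (t=1,i=14, bit12=1)
  nb .#.##: next=.  (t=0,i=9, bit11=0)
  nb .#.#.: next=#  (t=0,i=5, bit10=1)
  nb .#..#: next=#  (t=0,i=14, bit9=1)
  nb .#...: next=.  (t=5,i=9, bit8=0)
  nb ..###: next=#  (t=1,i=4, bit7=1)
  nb ..##.: next=.  (t=0,i=1, bit6=0)
  nb ..#.#: next=#  (t=2,i=8, bit5=1)
  nb ..#..: next=#  (t=3,i=0, bit4=1)
  nb ...##: next=#  (t=1,i=3, bit3=1)
  nb ...#.: next=.  (t=3,i=14, bit2=0)
  nb ....#: next=.  (t=1,i=2, bit1=0)
  nb .....: next=#  (t=5,i=0, bit0=1)
  bits 00110001011100001001011010111001 = 829462201

829462201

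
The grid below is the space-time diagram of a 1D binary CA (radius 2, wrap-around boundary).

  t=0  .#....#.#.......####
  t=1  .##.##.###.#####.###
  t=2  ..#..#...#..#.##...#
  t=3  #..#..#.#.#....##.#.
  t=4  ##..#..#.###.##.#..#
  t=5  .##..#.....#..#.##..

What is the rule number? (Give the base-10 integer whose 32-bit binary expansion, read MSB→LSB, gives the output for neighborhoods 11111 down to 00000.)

1930475279

  nb #####: next=.  (t=1,i=13, bit31=0)
  nb ####.: next=#  (t=0,i=18, bit30=1)
  nb ###.#: next=#  (t=0,i=19, bit29=1)
  nb ###..: next=#  (t=4,i=1, bit28=1)
  nb ##.##: next=.  (t=1,i=0, bit27=0)
  nb ##.#.: next=.  (t=0,i=0, bit26=0)
  nb ##..#: next=#  (t=4,i=2, bit25=1)
  nb ##...: next=#  (t=2,i=16, bit24=1)
  nb #.###: next=.  (t=1,i=7, bit23=0)
  nb #.##.: next=.  (t=1,i=1, bit22=0)
  nb #.#.#: next=.  (t=3,i=8, bit21=0)
  nb #.#..: next=#  (t=0,i=1, bit20=1)
  nb #..##: next=.  (t=4,i=18, bit19=0)
  nb #..#.: next=.  (t=2,i=1, bit18=0)
  nb #...#: next=.  (t=2,i=7, bit17=0)
  nb #....: next=.  (t=0,i=3, bit16=0)
  nb .####: next=#  (t=0,i=17, bit15=1)
  nb .###.: next=.  (t=1,i=8, bit14=0)
  nb .##.#: next=#  (t=1,i=2, bit13=1)
  nb .##..: next=#  (t=2,i=15, bit12=1)
  nb .#.##: next=.  (t=2,i=13, bit11=0)
  nb .#.#.: next=#  (t=0,i=7, bit10=1)
  nb .#..#: next=#  (t=2,i=0, bit9=1)
  nb .#...: next=#  (t=0,i=2, bit8=1)
  nb ..###: next=.  (t=0,i=16, bit7=0)
  nb ..##.: next=.  (t=3,i=15, bit6=0)
  nb ..#.#: next=.  (t=0,i=6, bit5=0)
  nb ..#..: next=.  (t=2,i=2, bit4=0)
  nb ...##: next=#  (t=0,i=15, bit3=1)
  nb ...#.: next=#  (t=0,i=5, bit2=1)
  nb ....#: next=#  (t=0,i=4, bit1=1)
  nb .....: next=#  (t=0,i=11, bit0=1)
  bits 01110011000100001011011100001111 = 1930475279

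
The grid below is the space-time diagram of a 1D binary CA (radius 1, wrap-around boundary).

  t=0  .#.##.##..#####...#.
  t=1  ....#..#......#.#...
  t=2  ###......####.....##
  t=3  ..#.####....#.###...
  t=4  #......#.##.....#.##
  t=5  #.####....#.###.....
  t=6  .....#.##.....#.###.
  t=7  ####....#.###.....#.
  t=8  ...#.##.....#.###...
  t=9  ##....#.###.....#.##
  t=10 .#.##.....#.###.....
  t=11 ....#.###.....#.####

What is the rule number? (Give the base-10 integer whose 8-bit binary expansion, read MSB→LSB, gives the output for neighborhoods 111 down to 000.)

  nb ###: next=.  (t=0,i=11, bit7=0)
  nb ##.: next=#  (t=0,i=4, bit6=1)
  nb #.#: next=.  (t=0,i=2, bit5=0)
  nb #..: next=.  (t=0,i=8, bit4=0)
  nb .##: next=.  (t=0,i=3, bit3=0)
  nb .#.: next=.  (t=0,i=1, bit2=0)
  nb ..#: next=.  (t=0,i=0, bit1=0)
  nb ...: next=#  (t=0,i=16, bit0=1)
  bits 01000001 = 65

65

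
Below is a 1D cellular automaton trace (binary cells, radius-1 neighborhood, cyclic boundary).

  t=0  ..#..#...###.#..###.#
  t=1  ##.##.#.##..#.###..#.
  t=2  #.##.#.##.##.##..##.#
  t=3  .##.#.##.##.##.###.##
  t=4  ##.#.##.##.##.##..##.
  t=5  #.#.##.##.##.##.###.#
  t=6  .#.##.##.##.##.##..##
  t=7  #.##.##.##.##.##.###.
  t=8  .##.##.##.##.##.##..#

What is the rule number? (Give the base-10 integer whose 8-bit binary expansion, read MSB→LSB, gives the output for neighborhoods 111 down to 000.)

58

  nb ###: next=.  (t=0,i=10, bit7=0)
  nb ##.: next=.  (t=0,i=11, bit6=0)
  nb #.#: next=#  (t=0,i=12, bit5=1)
  nb #..: next=#  (t=0,i=0, bit4=1)
  nb .##: next=#  (t=0,i=9, bit3=1)
  nb .#.: next=.  (t=0,i=2, bit2=0)
  nb ..#: next=#  (t=0,i=1, bit1=1)
  nb ...: next=.  (t=0,i=7, bit0=0)
  bits 00111010 = 58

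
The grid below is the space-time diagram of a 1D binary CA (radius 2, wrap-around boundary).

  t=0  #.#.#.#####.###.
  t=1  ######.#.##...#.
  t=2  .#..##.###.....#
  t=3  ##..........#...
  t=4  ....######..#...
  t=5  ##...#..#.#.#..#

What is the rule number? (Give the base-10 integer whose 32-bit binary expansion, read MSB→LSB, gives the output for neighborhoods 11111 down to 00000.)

1651543057

  nb #####: next=.  (t=0,i=8, bit31=0)
  nb ####.: next=#  (t=0,i=9, bit30=1)
  nb ###.#: next=#  (t=0,i=10, bit29=1)
  nb ###..: next=.  (t=2,i=9, bit28=0)
  nb ##.##: next=.  (t=0,i=11, bit27=0)
  nb ##.#.: next=.  (t=0,i=15, bit26=0)
  nb ##..#: next=#  (t=4,i=10, bit25=1)
  nb ##...: next=.  (t=1,i=11, bit24=0)
  nb #.###: next=.  (t=0,i=6, bit23=0)
  nb #.##.: next=#  (t=1,i=9, bit22=1)
  nb #.#.#: next=#  (t=0,i=0, bit21=1)
  nb #.#..: next=#  (t=2,i=1, bit20=1)
  nb #..##: next=.  (t=2,i=3, bit19=0)
  nb #..#.: next=.  (t=4,i=11, bit18=0)
  nb #...#: next=.  (t=1,i=12, bit17=0)
  nb #....: next=.  (t=2,i=11, bit16=0)
  nb .####: next=#  (t=0,i=7, bit15=1)
  nb .###.: next=.  (t=0,i=13, bit14=0)
  nb .##.#: next=.  (t=2,i=5, bit13=0)
  nb .##..: next=.  (t=1,i=10, bit12=0)
  nb .#.##: next=#  (t=0,i=5, bit11=1)
  nb .#.#.: next=#  (t=0,i=1, bit10=1)
  nb .#..#: next=.  (t=2,i=2, bit9=0)
  nb .#...: next=.  (t=3,i=13, bit8=0)
  nb ..###: next=.  (t=4,i=4, bit7=0)
  nb ..##.: next=.  (t=2,i=4, bit6=0)
  nb ..#.#: next=.  (t=1,i=14, bit5=0)
  nb ..#..: next=#  (t=3,i=12, bit4=1)
  nb ...##: next=.  (t=3,i=15, bit3=0)
  nb ...#.: next=.  (t=1,i=13, bit2=0)
  nb ....#: next=.  (t=2,i=13, bit1=0)
  nb .....: next=#  (t=2,i=12, bit0=1)
  bits 01100010011100001000110000010001 = 1651543057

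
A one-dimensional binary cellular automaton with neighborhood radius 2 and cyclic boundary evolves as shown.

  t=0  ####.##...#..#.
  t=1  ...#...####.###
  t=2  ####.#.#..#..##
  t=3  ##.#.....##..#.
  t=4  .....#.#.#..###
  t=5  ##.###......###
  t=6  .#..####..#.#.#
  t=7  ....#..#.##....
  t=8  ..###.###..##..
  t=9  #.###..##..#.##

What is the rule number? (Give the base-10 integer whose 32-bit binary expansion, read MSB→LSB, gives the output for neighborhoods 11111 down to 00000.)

2970044662

  [31] ##### => #  t=2,i=0
  [30] ####. => .  t=0,i=2
  [29] ###.# => #  t=0,i=3
  [28] ###.. => #  t=1,i=14
  [27] ##.## => .  t=0,i=4
  [26] ##.#. => .  t=2,i=4
  [25] ##..# => .  t=3,i=11
  [24] ##... => #  t=0,i=7
  [23] #.### => .  t=0,i=0
  [22] #.##. => .  t=0,i=5
  [21] #.#.# => .  t=2,i=5
  [20] #.#.. => .  t=2,i=7
  [19] #..## => .  t=2,i=12
  [18] #..#. => #  t=0,i=12
  [17] #...# => #  t=0,i=8
  [16] #.... => #  t=3,i=5
  [15] .#### => .  t=0,i=1
  [14] .###. => #  t=1,i=13
  [13] .##.# => .  t=3,i=1
  [12] .##.. => .  t=0,i=6
  [11] .#.## => #  t=0,i=14
  [10] .#.#. => .  t=2,i=6
  [9] .#..# => .  t=0,i=11
  [8] .#... => .  t=1,i=4
  [7] ..### => #  t=1,i=7
  [6] ..##. => #  t=3,i=9
  [5] ..#.# => #  t=0,i=13
  [4] ..#.. => #  t=0,i=10
  [3] ...## => .  t=1,i=6
  [2] ...#. => #  t=0,i=9
  [1] ....# => #  t=3,i=7
  [0] ..... => .  t=3,i=6
  bits 10110001000001110100100011110110 = 2970044662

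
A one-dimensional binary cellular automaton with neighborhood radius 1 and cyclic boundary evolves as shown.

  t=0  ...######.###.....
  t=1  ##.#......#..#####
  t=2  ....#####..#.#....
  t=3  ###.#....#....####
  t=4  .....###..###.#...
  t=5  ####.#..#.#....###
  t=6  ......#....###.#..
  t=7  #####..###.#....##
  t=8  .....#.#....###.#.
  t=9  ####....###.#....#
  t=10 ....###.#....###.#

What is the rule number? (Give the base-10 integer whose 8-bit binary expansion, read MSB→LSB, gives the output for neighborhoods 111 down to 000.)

25

  [7] ### => .  t=0,i=4
  [6] ##. => .  t=0,i=8
  [5] #.# => .  t=0,i=9
  [4] #.. => #  t=0,i=13
  [3] .## => #  t=0,i=3
  [2] .#. => .  t=1,i=3
  [1] ..# => .  t=0,i=2
  [0] ... => #  t=0,i=0
  bits 00011001 = 25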